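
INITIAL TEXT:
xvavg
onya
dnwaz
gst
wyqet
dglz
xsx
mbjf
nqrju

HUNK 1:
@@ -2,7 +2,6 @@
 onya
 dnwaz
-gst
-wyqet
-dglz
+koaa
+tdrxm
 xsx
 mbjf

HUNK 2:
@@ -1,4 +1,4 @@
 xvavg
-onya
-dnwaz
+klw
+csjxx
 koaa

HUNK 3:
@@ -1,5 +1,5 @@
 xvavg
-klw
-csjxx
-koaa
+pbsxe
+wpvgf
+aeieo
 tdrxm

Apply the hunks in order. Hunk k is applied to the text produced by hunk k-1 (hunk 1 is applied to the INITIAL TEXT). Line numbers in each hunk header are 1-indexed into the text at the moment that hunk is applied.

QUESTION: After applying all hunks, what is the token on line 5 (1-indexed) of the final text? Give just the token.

Answer: tdrxm

Derivation:
Hunk 1: at line 2 remove [gst,wyqet,dglz] add [koaa,tdrxm] -> 8 lines: xvavg onya dnwaz koaa tdrxm xsx mbjf nqrju
Hunk 2: at line 1 remove [onya,dnwaz] add [klw,csjxx] -> 8 lines: xvavg klw csjxx koaa tdrxm xsx mbjf nqrju
Hunk 3: at line 1 remove [klw,csjxx,koaa] add [pbsxe,wpvgf,aeieo] -> 8 lines: xvavg pbsxe wpvgf aeieo tdrxm xsx mbjf nqrju
Final line 5: tdrxm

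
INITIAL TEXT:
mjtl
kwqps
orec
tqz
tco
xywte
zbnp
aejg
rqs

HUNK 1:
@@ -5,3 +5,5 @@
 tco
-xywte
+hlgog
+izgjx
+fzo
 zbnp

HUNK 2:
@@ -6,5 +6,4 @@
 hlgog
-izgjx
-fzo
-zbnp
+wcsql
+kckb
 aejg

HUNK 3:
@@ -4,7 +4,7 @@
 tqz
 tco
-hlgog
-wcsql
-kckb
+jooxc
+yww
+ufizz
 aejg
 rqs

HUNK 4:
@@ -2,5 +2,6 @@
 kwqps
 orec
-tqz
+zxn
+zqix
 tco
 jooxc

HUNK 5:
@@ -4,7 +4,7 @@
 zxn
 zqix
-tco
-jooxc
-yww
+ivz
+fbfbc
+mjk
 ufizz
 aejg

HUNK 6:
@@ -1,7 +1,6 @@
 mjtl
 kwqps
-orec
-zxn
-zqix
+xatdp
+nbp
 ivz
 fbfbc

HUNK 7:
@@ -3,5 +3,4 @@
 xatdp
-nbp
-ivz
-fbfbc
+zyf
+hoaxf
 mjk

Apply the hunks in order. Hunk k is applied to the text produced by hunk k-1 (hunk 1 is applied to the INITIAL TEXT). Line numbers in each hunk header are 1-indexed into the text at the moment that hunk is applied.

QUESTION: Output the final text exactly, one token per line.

Answer: mjtl
kwqps
xatdp
zyf
hoaxf
mjk
ufizz
aejg
rqs

Derivation:
Hunk 1: at line 5 remove [xywte] add [hlgog,izgjx,fzo] -> 11 lines: mjtl kwqps orec tqz tco hlgog izgjx fzo zbnp aejg rqs
Hunk 2: at line 6 remove [izgjx,fzo,zbnp] add [wcsql,kckb] -> 10 lines: mjtl kwqps orec tqz tco hlgog wcsql kckb aejg rqs
Hunk 3: at line 4 remove [hlgog,wcsql,kckb] add [jooxc,yww,ufizz] -> 10 lines: mjtl kwqps orec tqz tco jooxc yww ufizz aejg rqs
Hunk 4: at line 2 remove [tqz] add [zxn,zqix] -> 11 lines: mjtl kwqps orec zxn zqix tco jooxc yww ufizz aejg rqs
Hunk 5: at line 4 remove [tco,jooxc,yww] add [ivz,fbfbc,mjk] -> 11 lines: mjtl kwqps orec zxn zqix ivz fbfbc mjk ufizz aejg rqs
Hunk 6: at line 1 remove [orec,zxn,zqix] add [xatdp,nbp] -> 10 lines: mjtl kwqps xatdp nbp ivz fbfbc mjk ufizz aejg rqs
Hunk 7: at line 3 remove [nbp,ivz,fbfbc] add [zyf,hoaxf] -> 9 lines: mjtl kwqps xatdp zyf hoaxf mjk ufizz aejg rqs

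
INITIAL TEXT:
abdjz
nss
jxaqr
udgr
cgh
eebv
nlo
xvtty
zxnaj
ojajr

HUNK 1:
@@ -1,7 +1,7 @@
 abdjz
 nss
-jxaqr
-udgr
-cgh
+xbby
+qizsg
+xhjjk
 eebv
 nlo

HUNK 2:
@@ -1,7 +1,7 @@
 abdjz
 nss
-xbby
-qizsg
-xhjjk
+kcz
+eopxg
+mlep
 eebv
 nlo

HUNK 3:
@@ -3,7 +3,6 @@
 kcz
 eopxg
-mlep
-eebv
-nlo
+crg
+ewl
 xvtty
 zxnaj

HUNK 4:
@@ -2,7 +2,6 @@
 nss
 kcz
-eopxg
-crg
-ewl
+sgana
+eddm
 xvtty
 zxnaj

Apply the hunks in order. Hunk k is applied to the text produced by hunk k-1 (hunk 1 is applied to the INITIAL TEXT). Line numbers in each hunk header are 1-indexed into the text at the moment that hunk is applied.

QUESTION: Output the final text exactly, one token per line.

Hunk 1: at line 1 remove [jxaqr,udgr,cgh] add [xbby,qizsg,xhjjk] -> 10 lines: abdjz nss xbby qizsg xhjjk eebv nlo xvtty zxnaj ojajr
Hunk 2: at line 1 remove [xbby,qizsg,xhjjk] add [kcz,eopxg,mlep] -> 10 lines: abdjz nss kcz eopxg mlep eebv nlo xvtty zxnaj ojajr
Hunk 3: at line 3 remove [mlep,eebv,nlo] add [crg,ewl] -> 9 lines: abdjz nss kcz eopxg crg ewl xvtty zxnaj ojajr
Hunk 4: at line 2 remove [eopxg,crg,ewl] add [sgana,eddm] -> 8 lines: abdjz nss kcz sgana eddm xvtty zxnaj ojajr

Answer: abdjz
nss
kcz
sgana
eddm
xvtty
zxnaj
ojajr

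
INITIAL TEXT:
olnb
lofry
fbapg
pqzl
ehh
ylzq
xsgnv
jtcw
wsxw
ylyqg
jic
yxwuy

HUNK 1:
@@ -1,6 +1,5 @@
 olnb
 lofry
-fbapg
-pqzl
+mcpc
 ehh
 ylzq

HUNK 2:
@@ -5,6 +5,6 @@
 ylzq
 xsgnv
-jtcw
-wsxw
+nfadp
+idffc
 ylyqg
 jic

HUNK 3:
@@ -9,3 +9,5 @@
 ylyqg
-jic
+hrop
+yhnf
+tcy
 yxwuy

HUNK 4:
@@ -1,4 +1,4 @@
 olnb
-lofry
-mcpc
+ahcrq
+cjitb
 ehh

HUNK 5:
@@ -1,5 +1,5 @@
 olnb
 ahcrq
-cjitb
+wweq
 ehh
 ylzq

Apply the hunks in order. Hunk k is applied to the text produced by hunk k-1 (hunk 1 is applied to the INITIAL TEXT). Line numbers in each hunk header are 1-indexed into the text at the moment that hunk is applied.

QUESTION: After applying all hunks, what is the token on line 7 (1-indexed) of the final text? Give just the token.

Hunk 1: at line 1 remove [fbapg,pqzl] add [mcpc] -> 11 lines: olnb lofry mcpc ehh ylzq xsgnv jtcw wsxw ylyqg jic yxwuy
Hunk 2: at line 5 remove [jtcw,wsxw] add [nfadp,idffc] -> 11 lines: olnb lofry mcpc ehh ylzq xsgnv nfadp idffc ylyqg jic yxwuy
Hunk 3: at line 9 remove [jic] add [hrop,yhnf,tcy] -> 13 lines: olnb lofry mcpc ehh ylzq xsgnv nfadp idffc ylyqg hrop yhnf tcy yxwuy
Hunk 4: at line 1 remove [lofry,mcpc] add [ahcrq,cjitb] -> 13 lines: olnb ahcrq cjitb ehh ylzq xsgnv nfadp idffc ylyqg hrop yhnf tcy yxwuy
Hunk 5: at line 1 remove [cjitb] add [wweq] -> 13 lines: olnb ahcrq wweq ehh ylzq xsgnv nfadp idffc ylyqg hrop yhnf tcy yxwuy
Final line 7: nfadp

Answer: nfadp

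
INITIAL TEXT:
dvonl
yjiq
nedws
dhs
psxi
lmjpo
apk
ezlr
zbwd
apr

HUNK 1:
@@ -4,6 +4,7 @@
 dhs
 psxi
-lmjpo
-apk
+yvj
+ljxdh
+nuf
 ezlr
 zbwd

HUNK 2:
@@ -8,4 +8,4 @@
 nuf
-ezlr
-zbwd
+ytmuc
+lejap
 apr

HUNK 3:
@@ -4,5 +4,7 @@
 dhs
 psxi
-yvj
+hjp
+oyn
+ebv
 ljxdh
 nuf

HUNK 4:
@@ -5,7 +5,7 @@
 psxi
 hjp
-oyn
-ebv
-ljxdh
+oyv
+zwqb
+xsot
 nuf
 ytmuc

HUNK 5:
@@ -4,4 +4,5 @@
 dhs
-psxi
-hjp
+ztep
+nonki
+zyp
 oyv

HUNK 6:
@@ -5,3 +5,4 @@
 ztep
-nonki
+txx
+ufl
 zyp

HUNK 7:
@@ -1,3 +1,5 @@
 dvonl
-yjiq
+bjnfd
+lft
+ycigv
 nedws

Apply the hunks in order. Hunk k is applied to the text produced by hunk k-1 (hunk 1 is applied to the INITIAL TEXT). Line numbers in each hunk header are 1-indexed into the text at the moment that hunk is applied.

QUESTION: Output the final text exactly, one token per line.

Answer: dvonl
bjnfd
lft
ycigv
nedws
dhs
ztep
txx
ufl
zyp
oyv
zwqb
xsot
nuf
ytmuc
lejap
apr

Derivation:
Hunk 1: at line 4 remove [lmjpo,apk] add [yvj,ljxdh,nuf] -> 11 lines: dvonl yjiq nedws dhs psxi yvj ljxdh nuf ezlr zbwd apr
Hunk 2: at line 8 remove [ezlr,zbwd] add [ytmuc,lejap] -> 11 lines: dvonl yjiq nedws dhs psxi yvj ljxdh nuf ytmuc lejap apr
Hunk 3: at line 4 remove [yvj] add [hjp,oyn,ebv] -> 13 lines: dvonl yjiq nedws dhs psxi hjp oyn ebv ljxdh nuf ytmuc lejap apr
Hunk 4: at line 5 remove [oyn,ebv,ljxdh] add [oyv,zwqb,xsot] -> 13 lines: dvonl yjiq nedws dhs psxi hjp oyv zwqb xsot nuf ytmuc lejap apr
Hunk 5: at line 4 remove [psxi,hjp] add [ztep,nonki,zyp] -> 14 lines: dvonl yjiq nedws dhs ztep nonki zyp oyv zwqb xsot nuf ytmuc lejap apr
Hunk 6: at line 5 remove [nonki] add [txx,ufl] -> 15 lines: dvonl yjiq nedws dhs ztep txx ufl zyp oyv zwqb xsot nuf ytmuc lejap apr
Hunk 7: at line 1 remove [yjiq] add [bjnfd,lft,ycigv] -> 17 lines: dvonl bjnfd lft ycigv nedws dhs ztep txx ufl zyp oyv zwqb xsot nuf ytmuc lejap apr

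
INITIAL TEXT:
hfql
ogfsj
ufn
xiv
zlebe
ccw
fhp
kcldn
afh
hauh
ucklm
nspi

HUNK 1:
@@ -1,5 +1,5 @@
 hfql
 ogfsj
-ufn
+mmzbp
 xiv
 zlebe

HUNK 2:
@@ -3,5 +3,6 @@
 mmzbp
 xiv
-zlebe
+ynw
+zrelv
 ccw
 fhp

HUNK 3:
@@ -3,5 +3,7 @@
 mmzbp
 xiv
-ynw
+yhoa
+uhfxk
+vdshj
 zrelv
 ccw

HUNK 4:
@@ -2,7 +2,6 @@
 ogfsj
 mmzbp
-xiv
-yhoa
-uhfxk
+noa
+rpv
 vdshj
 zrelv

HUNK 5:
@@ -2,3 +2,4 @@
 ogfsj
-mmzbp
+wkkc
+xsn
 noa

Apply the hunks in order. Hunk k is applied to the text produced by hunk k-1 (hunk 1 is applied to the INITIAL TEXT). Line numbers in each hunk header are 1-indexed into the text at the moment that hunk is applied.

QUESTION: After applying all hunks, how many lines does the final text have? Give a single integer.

Answer: 15

Derivation:
Hunk 1: at line 1 remove [ufn] add [mmzbp] -> 12 lines: hfql ogfsj mmzbp xiv zlebe ccw fhp kcldn afh hauh ucklm nspi
Hunk 2: at line 3 remove [zlebe] add [ynw,zrelv] -> 13 lines: hfql ogfsj mmzbp xiv ynw zrelv ccw fhp kcldn afh hauh ucklm nspi
Hunk 3: at line 3 remove [ynw] add [yhoa,uhfxk,vdshj] -> 15 lines: hfql ogfsj mmzbp xiv yhoa uhfxk vdshj zrelv ccw fhp kcldn afh hauh ucklm nspi
Hunk 4: at line 2 remove [xiv,yhoa,uhfxk] add [noa,rpv] -> 14 lines: hfql ogfsj mmzbp noa rpv vdshj zrelv ccw fhp kcldn afh hauh ucklm nspi
Hunk 5: at line 2 remove [mmzbp] add [wkkc,xsn] -> 15 lines: hfql ogfsj wkkc xsn noa rpv vdshj zrelv ccw fhp kcldn afh hauh ucklm nspi
Final line count: 15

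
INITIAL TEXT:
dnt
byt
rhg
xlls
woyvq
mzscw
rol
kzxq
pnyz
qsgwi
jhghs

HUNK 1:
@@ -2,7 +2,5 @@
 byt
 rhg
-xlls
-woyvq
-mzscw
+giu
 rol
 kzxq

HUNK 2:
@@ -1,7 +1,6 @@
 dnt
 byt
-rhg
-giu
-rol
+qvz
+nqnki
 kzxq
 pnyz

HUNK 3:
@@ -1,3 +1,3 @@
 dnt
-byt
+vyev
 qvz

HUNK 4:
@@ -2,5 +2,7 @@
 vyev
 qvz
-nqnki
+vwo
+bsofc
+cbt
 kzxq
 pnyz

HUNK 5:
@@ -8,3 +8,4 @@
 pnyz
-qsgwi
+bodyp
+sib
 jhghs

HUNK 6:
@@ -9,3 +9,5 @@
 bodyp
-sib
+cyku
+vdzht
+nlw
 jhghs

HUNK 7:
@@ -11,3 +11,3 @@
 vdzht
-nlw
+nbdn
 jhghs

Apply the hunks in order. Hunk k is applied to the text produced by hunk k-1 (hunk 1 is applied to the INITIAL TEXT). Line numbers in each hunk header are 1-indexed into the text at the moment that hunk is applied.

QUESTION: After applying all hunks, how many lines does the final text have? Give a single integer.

Hunk 1: at line 2 remove [xlls,woyvq,mzscw] add [giu] -> 9 lines: dnt byt rhg giu rol kzxq pnyz qsgwi jhghs
Hunk 2: at line 1 remove [rhg,giu,rol] add [qvz,nqnki] -> 8 lines: dnt byt qvz nqnki kzxq pnyz qsgwi jhghs
Hunk 3: at line 1 remove [byt] add [vyev] -> 8 lines: dnt vyev qvz nqnki kzxq pnyz qsgwi jhghs
Hunk 4: at line 2 remove [nqnki] add [vwo,bsofc,cbt] -> 10 lines: dnt vyev qvz vwo bsofc cbt kzxq pnyz qsgwi jhghs
Hunk 5: at line 8 remove [qsgwi] add [bodyp,sib] -> 11 lines: dnt vyev qvz vwo bsofc cbt kzxq pnyz bodyp sib jhghs
Hunk 6: at line 9 remove [sib] add [cyku,vdzht,nlw] -> 13 lines: dnt vyev qvz vwo bsofc cbt kzxq pnyz bodyp cyku vdzht nlw jhghs
Hunk 7: at line 11 remove [nlw] add [nbdn] -> 13 lines: dnt vyev qvz vwo bsofc cbt kzxq pnyz bodyp cyku vdzht nbdn jhghs
Final line count: 13

Answer: 13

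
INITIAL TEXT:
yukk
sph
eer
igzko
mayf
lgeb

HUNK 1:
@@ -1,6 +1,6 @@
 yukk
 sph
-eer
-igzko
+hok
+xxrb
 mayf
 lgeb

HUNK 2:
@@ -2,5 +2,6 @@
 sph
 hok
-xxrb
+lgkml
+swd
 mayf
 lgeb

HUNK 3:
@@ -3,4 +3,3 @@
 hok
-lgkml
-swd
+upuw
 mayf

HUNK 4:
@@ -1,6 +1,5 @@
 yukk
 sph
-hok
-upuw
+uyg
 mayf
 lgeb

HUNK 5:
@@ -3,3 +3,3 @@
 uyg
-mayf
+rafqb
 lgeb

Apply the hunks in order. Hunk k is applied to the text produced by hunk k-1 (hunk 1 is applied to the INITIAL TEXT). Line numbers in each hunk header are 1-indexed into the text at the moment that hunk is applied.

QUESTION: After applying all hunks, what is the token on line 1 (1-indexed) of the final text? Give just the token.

Answer: yukk

Derivation:
Hunk 1: at line 1 remove [eer,igzko] add [hok,xxrb] -> 6 lines: yukk sph hok xxrb mayf lgeb
Hunk 2: at line 2 remove [xxrb] add [lgkml,swd] -> 7 lines: yukk sph hok lgkml swd mayf lgeb
Hunk 3: at line 3 remove [lgkml,swd] add [upuw] -> 6 lines: yukk sph hok upuw mayf lgeb
Hunk 4: at line 1 remove [hok,upuw] add [uyg] -> 5 lines: yukk sph uyg mayf lgeb
Hunk 5: at line 3 remove [mayf] add [rafqb] -> 5 lines: yukk sph uyg rafqb lgeb
Final line 1: yukk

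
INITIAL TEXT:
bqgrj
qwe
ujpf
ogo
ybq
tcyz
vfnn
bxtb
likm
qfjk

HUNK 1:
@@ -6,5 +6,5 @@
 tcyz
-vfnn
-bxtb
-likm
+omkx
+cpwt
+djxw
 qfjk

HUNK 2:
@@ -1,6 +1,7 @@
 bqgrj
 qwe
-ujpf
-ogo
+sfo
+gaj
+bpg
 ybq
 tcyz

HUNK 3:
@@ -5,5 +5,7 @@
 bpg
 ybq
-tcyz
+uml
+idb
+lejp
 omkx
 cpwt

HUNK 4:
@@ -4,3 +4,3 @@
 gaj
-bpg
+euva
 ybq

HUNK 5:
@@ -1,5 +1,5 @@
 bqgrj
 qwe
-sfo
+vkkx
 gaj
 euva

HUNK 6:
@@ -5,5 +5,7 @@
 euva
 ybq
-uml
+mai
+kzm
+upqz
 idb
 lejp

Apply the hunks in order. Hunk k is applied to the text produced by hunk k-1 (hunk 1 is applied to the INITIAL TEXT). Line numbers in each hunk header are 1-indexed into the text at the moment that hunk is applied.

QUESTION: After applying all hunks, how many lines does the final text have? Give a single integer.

Answer: 15

Derivation:
Hunk 1: at line 6 remove [vfnn,bxtb,likm] add [omkx,cpwt,djxw] -> 10 lines: bqgrj qwe ujpf ogo ybq tcyz omkx cpwt djxw qfjk
Hunk 2: at line 1 remove [ujpf,ogo] add [sfo,gaj,bpg] -> 11 lines: bqgrj qwe sfo gaj bpg ybq tcyz omkx cpwt djxw qfjk
Hunk 3: at line 5 remove [tcyz] add [uml,idb,lejp] -> 13 lines: bqgrj qwe sfo gaj bpg ybq uml idb lejp omkx cpwt djxw qfjk
Hunk 4: at line 4 remove [bpg] add [euva] -> 13 lines: bqgrj qwe sfo gaj euva ybq uml idb lejp omkx cpwt djxw qfjk
Hunk 5: at line 1 remove [sfo] add [vkkx] -> 13 lines: bqgrj qwe vkkx gaj euva ybq uml idb lejp omkx cpwt djxw qfjk
Hunk 6: at line 5 remove [uml] add [mai,kzm,upqz] -> 15 lines: bqgrj qwe vkkx gaj euva ybq mai kzm upqz idb lejp omkx cpwt djxw qfjk
Final line count: 15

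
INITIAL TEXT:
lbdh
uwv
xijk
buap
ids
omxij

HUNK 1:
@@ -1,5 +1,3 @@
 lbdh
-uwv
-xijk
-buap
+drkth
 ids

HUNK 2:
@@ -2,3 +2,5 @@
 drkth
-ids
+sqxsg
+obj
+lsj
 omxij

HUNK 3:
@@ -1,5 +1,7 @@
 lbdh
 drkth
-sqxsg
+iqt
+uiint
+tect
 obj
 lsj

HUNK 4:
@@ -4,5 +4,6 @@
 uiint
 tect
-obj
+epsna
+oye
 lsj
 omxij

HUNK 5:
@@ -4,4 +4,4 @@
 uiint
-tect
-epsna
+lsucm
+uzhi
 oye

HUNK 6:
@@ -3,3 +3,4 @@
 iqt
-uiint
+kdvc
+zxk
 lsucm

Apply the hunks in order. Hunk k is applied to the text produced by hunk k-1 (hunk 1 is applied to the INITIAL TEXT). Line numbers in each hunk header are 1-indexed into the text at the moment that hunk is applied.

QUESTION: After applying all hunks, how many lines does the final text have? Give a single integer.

Answer: 10

Derivation:
Hunk 1: at line 1 remove [uwv,xijk,buap] add [drkth] -> 4 lines: lbdh drkth ids omxij
Hunk 2: at line 2 remove [ids] add [sqxsg,obj,lsj] -> 6 lines: lbdh drkth sqxsg obj lsj omxij
Hunk 3: at line 1 remove [sqxsg] add [iqt,uiint,tect] -> 8 lines: lbdh drkth iqt uiint tect obj lsj omxij
Hunk 4: at line 4 remove [obj] add [epsna,oye] -> 9 lines: lbdh drkth iqt uiint tect epsna oye lsj omxij
Hunk 5: at line 4 remove [tect,epsna] add [lsucm,uzhi] -> 9 lines: lbdh drkth iqt uiint lsucm uzhi oye lsj omxij
Hunk 6: at line 3 remove [uiint] add [kdvc,zxk] -> 10 lines: lbdh drkth iqt kdvc zxk lsucm uzhi oye lsj omxij
Final line count: 10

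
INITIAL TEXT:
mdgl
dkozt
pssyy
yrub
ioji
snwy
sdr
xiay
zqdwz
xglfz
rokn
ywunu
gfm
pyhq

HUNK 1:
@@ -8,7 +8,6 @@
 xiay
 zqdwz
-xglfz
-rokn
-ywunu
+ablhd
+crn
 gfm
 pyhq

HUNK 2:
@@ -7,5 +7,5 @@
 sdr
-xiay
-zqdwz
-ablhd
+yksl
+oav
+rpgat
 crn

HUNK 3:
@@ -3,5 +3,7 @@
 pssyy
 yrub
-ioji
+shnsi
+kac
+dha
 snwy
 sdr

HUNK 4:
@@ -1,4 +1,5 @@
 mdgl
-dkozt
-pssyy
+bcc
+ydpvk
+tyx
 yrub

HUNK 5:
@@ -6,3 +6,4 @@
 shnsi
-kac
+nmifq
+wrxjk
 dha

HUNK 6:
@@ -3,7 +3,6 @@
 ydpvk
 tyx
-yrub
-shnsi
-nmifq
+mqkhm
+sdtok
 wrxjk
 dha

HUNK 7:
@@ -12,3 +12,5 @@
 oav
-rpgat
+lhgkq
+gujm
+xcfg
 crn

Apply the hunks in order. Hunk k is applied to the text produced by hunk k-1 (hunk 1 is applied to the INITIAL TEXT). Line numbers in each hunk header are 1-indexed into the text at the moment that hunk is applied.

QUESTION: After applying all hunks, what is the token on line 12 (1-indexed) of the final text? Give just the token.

Answer: oav

Derivation:
Hunk 1: at line 8 remove [xglfz,rokn,ywunu] add [ablhd,crn] -> 13 lines: mdgl dkozt pssyy yrub ioji snwy sdr xiay zqdwz ablhd crn gfm pyhq
Hunk 2: at line 7 remove [xiay,zqdwz,ablhd] add [yksl,oav,rpgat] -> 13 lines: mdgl dkozt pssyy yrub ioji snwy sdr yksl oav rpgat crn gfm pyhq
Hunk 3: at line 3 remove [ioji] add [shnsi,kac,dha] -> 15 lines: mdgl dkozt pssyy yrub shnsi kac dha snwy sdr yksl oav rpgat crn gfm pyhq
Hunk 4: at line 1 remove [dkozt,pssyy] add [bcc,ydpvk,tyx] -> 16 lines: mdgl bcc ydpvk tyx yrub shnsi kac dha snwy sdr yksl oav rpgat crn gfm pyhq
Hunk 5: at line 6 remove [kac] add [nmifq,wrxjk] -> 17 lines: mdgl bcc ydpvk tyx yrub shnsi nmifq wrxjk dha snwy sdr yksl oav rpgat crn gfm pyhq
Hunk 6: at line 3 remove [yrub,shnsi,nmifq] add [mqkhm,sdtok] -> 16 lines: mdgl bcc ydpvk tyx mqkhm sdtok wrxjk dha snwy sdr yksl oav rpgat crn gfm pyhq
Hunk 7: at line 12 remove [rpgat] add [lhgkq,gujm,xcfg] -> 18 lines: mdgl bcc ydpvk tyx mqkhm sdtok wrxjk dha snwy sdr yksl oav lhgkq gujm xcfg crn gfm pyhq
Final line 12: oav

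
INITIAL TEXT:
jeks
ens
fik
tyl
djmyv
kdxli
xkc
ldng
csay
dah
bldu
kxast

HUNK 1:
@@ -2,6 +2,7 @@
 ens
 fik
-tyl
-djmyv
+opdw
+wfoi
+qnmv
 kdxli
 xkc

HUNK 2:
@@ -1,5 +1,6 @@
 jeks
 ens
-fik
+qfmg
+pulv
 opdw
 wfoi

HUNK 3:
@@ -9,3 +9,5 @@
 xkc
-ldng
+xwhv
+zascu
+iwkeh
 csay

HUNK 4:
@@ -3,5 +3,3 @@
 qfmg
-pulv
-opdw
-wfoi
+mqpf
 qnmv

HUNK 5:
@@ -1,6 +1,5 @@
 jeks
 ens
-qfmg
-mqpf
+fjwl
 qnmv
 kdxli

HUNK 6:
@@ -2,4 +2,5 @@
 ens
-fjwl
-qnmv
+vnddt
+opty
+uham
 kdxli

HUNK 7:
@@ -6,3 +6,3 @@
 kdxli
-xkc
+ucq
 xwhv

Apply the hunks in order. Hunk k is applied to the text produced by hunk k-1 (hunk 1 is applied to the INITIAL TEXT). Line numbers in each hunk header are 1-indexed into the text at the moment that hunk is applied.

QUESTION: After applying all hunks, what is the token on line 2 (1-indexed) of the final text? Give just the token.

Answer: ens

Derivation:
Hunk 1: at line 2 remove [tyl,djmyv] add [opdw,wfoi,qnmv] -> 13 lines: jeks ens fik opdw wfoi qnmv kdxli xkc ldng csay dah bldu kxast
Hunk 2: at line 1 remove [fik] add [qfmg,pulv] -> 14 lines: jeks ens qfmg pulv opdw wfoi qnmv kdxli xkc ldng csay dah bldu kxast
Hunk 3: at line 9 remove [ldng] add [xwhv,zascu,iwkeh] -> 16 lines: jeks ens qfmg pulv opdw wfoi qnmv kdxli xkc xwhv zascu iwkeh csay dah bldu kxast
Hunk 4: at line 3 remove [pulv,opdw,wfoi] add [mqpf] -> 14 lines: jeks ens qfmg mqpf qnmv kdxli xkc xwhv zascu iwkeh csay dah bldu kxast
Hunk 5: at line 1 remove [qfmg,mqpf] add [fjwl] -> 13 lines: jeks ens fjwl qnmv kdxli xkc xwhv zascu iwkeh csay dah bldu kxast
Hunk 6: at line 2 remove [fjwl,qnmv] add [vnddt,opty,uham] -> 14 lines: jeks ens vnddt opty uham kdxli xkc xwhv zascu iwkeh csay dah bldu kxast
Hunk 7: at line 6 remove [xkc] add [ucq] -> 14 lines: jeks ens vnddt opty uham kdxli ucq xwhv zascu iwkeh csay dah bldu kxast
Final line 2: ens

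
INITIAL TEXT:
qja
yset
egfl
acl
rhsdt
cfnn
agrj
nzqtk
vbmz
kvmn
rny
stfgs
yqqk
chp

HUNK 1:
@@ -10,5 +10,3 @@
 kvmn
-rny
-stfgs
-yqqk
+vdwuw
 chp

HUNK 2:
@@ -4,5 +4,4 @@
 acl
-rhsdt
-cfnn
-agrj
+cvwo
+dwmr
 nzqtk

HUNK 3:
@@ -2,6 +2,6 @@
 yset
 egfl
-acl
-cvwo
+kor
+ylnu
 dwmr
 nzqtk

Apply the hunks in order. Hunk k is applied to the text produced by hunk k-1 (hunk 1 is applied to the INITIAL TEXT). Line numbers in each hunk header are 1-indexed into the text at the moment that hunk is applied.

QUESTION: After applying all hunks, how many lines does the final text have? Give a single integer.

Hunk 1: at line 10 remove [rny,stfgs,yqqk] add [vdwuw] -> 12 lines: qja yset egfl acl rhsdt cfnn agrj nzqtk vbmz kvmn vdwuw chp
Hunk 2: at line 4 remove [rhsdt,cfnn,agrj] add [cvwo,dwmr] -> 11 lines: qja yset egfl acl cvwo dwmr nzqtk vbmz kvmn vdwuw chp
Hunk 3: at line 2 remove [acl,cvwo] add [kor,ylnu] -> 11 lines: qja yset egfl kor ylnu dwmr nzqtk vbmz kvmn vdwuw chp
Final line count: 11

Answer: 11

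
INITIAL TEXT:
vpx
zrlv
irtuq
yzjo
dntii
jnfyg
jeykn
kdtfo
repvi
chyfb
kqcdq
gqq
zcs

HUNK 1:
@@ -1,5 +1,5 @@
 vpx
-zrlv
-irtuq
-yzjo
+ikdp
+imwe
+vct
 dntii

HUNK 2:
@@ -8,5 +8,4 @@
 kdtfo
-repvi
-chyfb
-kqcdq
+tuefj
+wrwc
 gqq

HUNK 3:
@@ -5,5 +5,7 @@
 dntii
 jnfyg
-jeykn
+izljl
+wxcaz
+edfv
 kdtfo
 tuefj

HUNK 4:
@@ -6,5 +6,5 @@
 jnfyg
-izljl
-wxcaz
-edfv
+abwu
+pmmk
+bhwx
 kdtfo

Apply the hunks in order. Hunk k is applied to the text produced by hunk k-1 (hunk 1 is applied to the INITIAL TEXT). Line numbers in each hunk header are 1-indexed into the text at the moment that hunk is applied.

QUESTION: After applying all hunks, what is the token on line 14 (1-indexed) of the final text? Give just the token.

Hunk 1: at line 1 remove [zrlv,irtuq,yzjo] add [ikdp,imwe,vct] -> 13 lines: vpx ikdp imwe vct dntii jnfyg jeykn kdtfo repvi chyfb kqcdq gqq zcs
Hunk 2: at line 8 remove [repvi,chyfb,kqcdq] add [tuefj,wrwc] -> 12 lines: vpx ikdp imwe vct dntii jnfyg jeykn kdtfo tuefj wrwc gqq zcs
Hunk 3: at line 5 remove [jeykn] add [izljl,wxcaz,edfv] -> 14 lines: vpx ikdp imwe vct dntii jnfyg izljl wxcaz edfv kdtfo tuefj wrwc gqq zcs
Hunk 4: at line 6 remove [izljl,wxcaz,edfv] add [abwu,pmmk,bhwx] -> 14 lines: vpx ikdp imwe vct dntii jnfyg abwu pmmk bhwx kdtfo tuefj wrwc gqq zcs
Final line 14: zcs

Answer: zcs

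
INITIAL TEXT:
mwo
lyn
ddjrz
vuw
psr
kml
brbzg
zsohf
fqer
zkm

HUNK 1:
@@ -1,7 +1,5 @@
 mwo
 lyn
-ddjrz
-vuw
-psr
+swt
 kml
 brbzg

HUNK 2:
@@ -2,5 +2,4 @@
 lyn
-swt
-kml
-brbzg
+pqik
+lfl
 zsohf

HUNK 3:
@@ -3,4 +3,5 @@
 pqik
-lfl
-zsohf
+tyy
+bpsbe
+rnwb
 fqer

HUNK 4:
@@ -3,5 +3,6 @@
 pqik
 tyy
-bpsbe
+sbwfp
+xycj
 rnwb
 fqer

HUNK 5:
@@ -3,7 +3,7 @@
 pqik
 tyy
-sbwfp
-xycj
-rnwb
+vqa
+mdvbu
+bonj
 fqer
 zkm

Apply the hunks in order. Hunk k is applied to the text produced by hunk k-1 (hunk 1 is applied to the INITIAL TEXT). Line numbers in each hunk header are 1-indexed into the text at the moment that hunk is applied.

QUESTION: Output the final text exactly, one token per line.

Answer: mwo
lyn
pqik
tyy
vqa
mdvbu
bonj
fqer
zkm

Derivation:
Hunk 1: at line 1 remove [ddjrz,vuw,psr] add [swt] -> 8 lines: mwo lyn swt kml brbzg zsohf fqer zkm
Hunk 2: at line 2 remove [swt,kml,brbzg] add [pqik,lfl] -> 7 lines: mwo lyn pqik lfl zsohf fqer zkm
Hunk 3: at line 3 remove [lfl,zsohf] add [tyy,bpsbe,rnwb] -> 8 lines: mwo lyn pqik tyy bpsbe rnwb fqer zkm
Hunk 4: at line 3 remove [bpsbe] add [sbwfp,xycj] -> 9 lines: mwo lyn pqik tyy sbwfp xycj rnwb fqer zkm
Hunk 5: at line 3 remove [sbwfp,xycj,rnwb] add [vqa,mdvbu,bonj] -> 9 lines: mwo lyn pqik tyy vqa mdvbu bonj fqer zkm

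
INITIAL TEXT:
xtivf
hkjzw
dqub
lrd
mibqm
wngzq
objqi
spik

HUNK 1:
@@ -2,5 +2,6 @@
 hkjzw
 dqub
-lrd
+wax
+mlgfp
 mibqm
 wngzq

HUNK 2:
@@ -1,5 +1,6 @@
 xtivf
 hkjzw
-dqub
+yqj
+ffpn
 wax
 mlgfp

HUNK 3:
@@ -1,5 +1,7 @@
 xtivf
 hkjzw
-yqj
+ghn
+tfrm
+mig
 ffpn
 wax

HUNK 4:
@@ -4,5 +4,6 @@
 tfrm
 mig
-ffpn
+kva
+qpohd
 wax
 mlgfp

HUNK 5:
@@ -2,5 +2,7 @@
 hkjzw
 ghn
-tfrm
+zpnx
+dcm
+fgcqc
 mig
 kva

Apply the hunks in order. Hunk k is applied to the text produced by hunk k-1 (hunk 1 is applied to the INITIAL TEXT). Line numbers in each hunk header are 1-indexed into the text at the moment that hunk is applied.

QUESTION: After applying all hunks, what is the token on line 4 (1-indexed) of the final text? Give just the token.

Answer: zpnx

Derivation:
Hunk 1: at line 2 remove [lrd] add [wax,mlgfp] -> 9 lines: xtivf hkjzw dqub wax mlgfp mibqm wngzq objqi spik
Hunk 2: at line 1 remove [dqub] add [yqj,ffpn] -> 10 lines: xtivf hkjzw yqj ffpn wax mlgfp mibqm wngzq objqi spik
Hunk 3: at line 1 remove [yqj] add [ghn,tfrm,mig] -> 12 lines: xtivf hkjzw ghn tfrm mig ffpn wax mlgfp mibqm wngzq objqi spik
Hunk 4: at line 4 remove [ffpn] add [kva,qpohd] -> 13 lines: xtivf hkjzw ghn tfrm mig kva qpohd wax mlgfp mibqm wngzq objqi spik
Hunk 5: at line 2 remove [tfrm] add [zpnx,dcm,fgcqc] -> 15 lines: xtivf hkjzw ghn zpnx dcm fgcqc mig kva qpohd wax mlgfp mibqm wngzq objqi spik
Final line 4: zpnx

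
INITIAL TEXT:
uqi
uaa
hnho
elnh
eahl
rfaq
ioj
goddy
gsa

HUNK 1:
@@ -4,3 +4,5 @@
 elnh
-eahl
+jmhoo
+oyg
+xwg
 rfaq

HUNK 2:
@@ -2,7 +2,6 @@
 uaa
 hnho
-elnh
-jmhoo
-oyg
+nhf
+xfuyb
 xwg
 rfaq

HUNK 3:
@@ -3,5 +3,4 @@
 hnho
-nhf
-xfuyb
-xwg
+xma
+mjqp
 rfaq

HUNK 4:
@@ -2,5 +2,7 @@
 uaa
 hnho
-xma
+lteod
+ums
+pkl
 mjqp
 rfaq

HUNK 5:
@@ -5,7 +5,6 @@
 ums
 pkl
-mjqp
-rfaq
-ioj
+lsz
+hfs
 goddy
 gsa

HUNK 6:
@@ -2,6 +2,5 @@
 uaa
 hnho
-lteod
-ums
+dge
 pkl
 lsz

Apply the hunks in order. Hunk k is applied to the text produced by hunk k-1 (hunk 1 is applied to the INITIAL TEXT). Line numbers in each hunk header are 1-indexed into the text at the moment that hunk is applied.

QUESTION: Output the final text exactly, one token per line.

Answer: uqi
uaa
hnho
dge
pkl
lsz
hfs
goddy
gsa

Derivation:
Hunk 1: at line 4 remove [eahl] add [jmhoo,oyg,xwg] -> 11 lines: uqi uaa hnho elnh jmhoo oyg xwg rfaq ioj goddy gsa
Hunk 2: at line 2 remove [elnh,jmhoo,oyg] add [nhf,xfuyb] -> 10 lines: uqi uaa hnho nhf xfuyb xwg rfaq ioj goddy gsa
Hunk 3: at line 3 remove [nhf,xfuyb,xwg] add [xma,mjqp] -> 9 lines: uqi uaa hnho xma mjqp rfaq ioj goddy gsa
Hunk 4: at line 2 remove [xma] add [lteod,ums,pkl] -> 11 lines: uqi uaa hnho lteod ums pkl mjqp rfaq ioj goddy gsa
Hunk 5: at line 5 remove [mjqp,rfaq,ioj] add [lsz,hfs] -> 10 lines: uqi uaa hnho lteod ums pkl lsz hfs goddy gsa
Hunk 6: at line 2 remove [lteod,ums] add [dge] -> 9 lines: uqi uaa hnho dge pkl lsz hfs goddy gsa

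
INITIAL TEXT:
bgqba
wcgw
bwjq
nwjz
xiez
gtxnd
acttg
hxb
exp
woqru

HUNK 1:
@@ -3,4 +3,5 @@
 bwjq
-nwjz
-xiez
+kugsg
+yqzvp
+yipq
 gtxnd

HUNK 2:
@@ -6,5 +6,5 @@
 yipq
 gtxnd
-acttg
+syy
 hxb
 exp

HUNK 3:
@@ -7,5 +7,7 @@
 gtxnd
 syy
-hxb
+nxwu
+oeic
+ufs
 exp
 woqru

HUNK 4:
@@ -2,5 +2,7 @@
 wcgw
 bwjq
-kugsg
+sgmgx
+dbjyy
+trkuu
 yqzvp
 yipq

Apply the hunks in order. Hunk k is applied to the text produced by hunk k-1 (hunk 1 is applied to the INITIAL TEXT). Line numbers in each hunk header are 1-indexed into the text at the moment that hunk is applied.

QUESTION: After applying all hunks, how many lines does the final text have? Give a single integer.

Hunk 1: at line 3 remove [nwjz,xiez] add [kugsg,yqzvp,yipq] -> 11 lines: bgqba wcgw bwjq kugsg yqzvp yipq gtxnd acttg hxb exp woqru
Hunk 2: at line 6 remove [acttg] add [syy] -> 11 lines: bgqba wcgw bwjq kugsg yqzvp yipq gtxnd syy hxb exp woqru
Hunk 3: at line 7 remove [hxb] add [nxwu,oeic,ufs] -> 13 lines: bgqba wcgw bwjq kugsg yqzvp yipq gtxnd syy nxwu oeic ufs exp woqru
Hunk 4: at line 2 remove [kugsg] add [sgmgx,dbjyy,trkuu] -> 15 lines: bgqba wcgw bwjq sgmgx dbjyy trkuu yqzvp yipq gtxnd syy nxwu oeic ufs exp woqru
Final line count: 15

Answer: 15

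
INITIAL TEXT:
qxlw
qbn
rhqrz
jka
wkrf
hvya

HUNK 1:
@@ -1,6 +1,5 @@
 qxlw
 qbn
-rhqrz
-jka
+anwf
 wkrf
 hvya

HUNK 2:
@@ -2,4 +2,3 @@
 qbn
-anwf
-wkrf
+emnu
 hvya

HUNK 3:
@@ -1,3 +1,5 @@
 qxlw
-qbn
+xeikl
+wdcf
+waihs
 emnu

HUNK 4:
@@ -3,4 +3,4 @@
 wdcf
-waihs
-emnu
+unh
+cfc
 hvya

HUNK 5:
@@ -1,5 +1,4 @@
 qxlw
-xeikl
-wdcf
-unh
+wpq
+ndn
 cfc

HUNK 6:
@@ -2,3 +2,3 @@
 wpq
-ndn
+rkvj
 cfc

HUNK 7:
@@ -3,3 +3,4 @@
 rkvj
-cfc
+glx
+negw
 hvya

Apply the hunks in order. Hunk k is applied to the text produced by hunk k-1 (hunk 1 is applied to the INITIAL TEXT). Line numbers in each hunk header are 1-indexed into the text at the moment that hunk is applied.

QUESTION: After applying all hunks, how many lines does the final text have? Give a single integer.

Answer: 6

Derivation:
Hunk 1: at line 1 remove [rhqrz,jka] add [anwf] -> 5 lines: qxlw qbn anwf wkrf hvya
Hunk 2: at line 2 remove [anwf,wkrf] add [emnu] -> 4 lines: qxlw qbn emnu hvya
Hunk 3: at line 1 remove [qbn] add [xeikl,wdcf,waihs] -> 6 lines: qxlw xeikl wdcf waihs emnu hvya
Hunk 4: at line 3 remove [waihs,emnu] add [unh,cfc] -> 6 lines: qxlw xeikl wdcf unh cfc hvya
Hunk 5: at line 1 remove [xeikl,wdcf,unh] add [wpq,ndn] -> 5 lines: qxlw wpq ndn cfc hvya
Hunk 6: at line 2 remove [ndn] add [rkvj] -> 5 lines: qxlw wpq rkvj cfc hvya
Hunk 7: at line 3 remove [cfc] add [glx,negw] -> 6 lines: qxlw wpq rkvj glx negw hvya
Final line count: 6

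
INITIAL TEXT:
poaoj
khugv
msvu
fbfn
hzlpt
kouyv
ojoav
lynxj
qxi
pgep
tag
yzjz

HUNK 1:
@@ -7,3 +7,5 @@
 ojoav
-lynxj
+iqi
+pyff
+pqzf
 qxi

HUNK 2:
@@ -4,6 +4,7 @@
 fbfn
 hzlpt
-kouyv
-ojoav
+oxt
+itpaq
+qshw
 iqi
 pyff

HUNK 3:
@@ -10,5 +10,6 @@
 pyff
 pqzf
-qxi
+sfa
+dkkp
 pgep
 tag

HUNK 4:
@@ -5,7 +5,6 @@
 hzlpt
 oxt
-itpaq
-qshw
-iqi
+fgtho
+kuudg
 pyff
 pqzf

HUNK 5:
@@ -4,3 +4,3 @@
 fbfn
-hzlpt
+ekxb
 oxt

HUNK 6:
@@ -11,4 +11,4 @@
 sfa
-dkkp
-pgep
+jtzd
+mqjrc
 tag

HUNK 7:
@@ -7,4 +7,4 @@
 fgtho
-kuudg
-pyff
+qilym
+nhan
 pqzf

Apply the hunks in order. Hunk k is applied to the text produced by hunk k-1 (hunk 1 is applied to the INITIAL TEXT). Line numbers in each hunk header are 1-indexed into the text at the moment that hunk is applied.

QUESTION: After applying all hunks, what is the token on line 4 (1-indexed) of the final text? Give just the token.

Answer: fbfn

Derivation:
Hunk 1: at line 7 remove [lynxj] add [iqi,pyff,pqzf] -> 14 lines: poaoj khugv msvu fbfn hzlpt kouyv ojoav iqi pyff pqzf qxi pgep tag yzjz
Hunk 2: at line 4 remove [kouyv,ojoav] add [oxt,itpaq,qshw] -> 15 lines: poaoj khugv msvu fbfn hzlpt oxt itpaq qshw iqi pyff pqzf qxi pgep tag yzjz
Hunk 3: at line 10 remove [qxi] add [sfa,dkkp] -> 16 lines: poaoj khugv msvu fbfn hzlpt oxt itpaq qshw iqi pyff pqzf sfa dkkp pgep tag yzjz
Hunk 4: at line 5 remove [itpaq,qshw,iqi] add [fgtho,kuudg] -> 15 lines: poaoj khugv msvu fbfn hzlpt oxt fgtho kuudg pyff pqzf sfa dkkp pgep tag yzjz
Hunk 5: at line 4 remove [hzlpt] add [ekxb] -> 15 lines: poaoj khugv msvu fbfn ekxb oxt fgtho kuudg pyff pqzf sfa dkkp pgep tag yzjz
Hunk 6: at line 11 remove [dkkp,pgep] add [jtzd,mqjrc] -> 15 lines: poaoj khugv msvu fbfn ekxb oxt fgtho kuudg pyff pqzf sfa jtzd mqjrc tag yzjz
Hunk 7: at line 7 remove [kuudg,pyff] add [qilym,nhan] -> 15 lines: poaoj khugv msvu fbfn ekxb oxt fgtho qilym nhan pqzf sfa jtzd mqjrc tag yzjz
Final line 4: fbfn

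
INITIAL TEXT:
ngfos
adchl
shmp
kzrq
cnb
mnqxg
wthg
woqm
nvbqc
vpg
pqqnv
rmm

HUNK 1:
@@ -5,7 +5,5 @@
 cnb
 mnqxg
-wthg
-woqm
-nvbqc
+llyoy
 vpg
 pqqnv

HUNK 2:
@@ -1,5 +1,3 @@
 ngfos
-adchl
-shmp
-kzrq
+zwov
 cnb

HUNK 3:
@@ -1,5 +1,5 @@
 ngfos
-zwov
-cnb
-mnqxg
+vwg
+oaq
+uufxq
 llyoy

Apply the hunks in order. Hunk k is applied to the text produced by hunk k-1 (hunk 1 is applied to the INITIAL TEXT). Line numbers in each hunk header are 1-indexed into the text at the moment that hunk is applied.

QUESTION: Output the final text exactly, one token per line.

Answer: ngfos
vwg
oaq
uufxq
llyoy
vpg
pqqnv
rmm

Derivation:
Hunk 1: at line 5 remove [wthg,woqm,nvbqc] add [llyoy] -> 10 lines: ngfos adchl shmp kzrq cnb mnqxg llyoy vpg pqqnv rmm
Hunk 2: at line 1 remove [adchl,shmp,kzrq] add [zwov] -> 8 lines: ngfos zwov cnb mnqxg llyoy vpg pqqnv rmm
Hunk 3: at line 1 remove [zwov,cnb,mnqxg] add [vwg,oaq,uufxq] -> 8 lines: ngfos vwg oaq uufxq llyoy vpg pqqnv rmm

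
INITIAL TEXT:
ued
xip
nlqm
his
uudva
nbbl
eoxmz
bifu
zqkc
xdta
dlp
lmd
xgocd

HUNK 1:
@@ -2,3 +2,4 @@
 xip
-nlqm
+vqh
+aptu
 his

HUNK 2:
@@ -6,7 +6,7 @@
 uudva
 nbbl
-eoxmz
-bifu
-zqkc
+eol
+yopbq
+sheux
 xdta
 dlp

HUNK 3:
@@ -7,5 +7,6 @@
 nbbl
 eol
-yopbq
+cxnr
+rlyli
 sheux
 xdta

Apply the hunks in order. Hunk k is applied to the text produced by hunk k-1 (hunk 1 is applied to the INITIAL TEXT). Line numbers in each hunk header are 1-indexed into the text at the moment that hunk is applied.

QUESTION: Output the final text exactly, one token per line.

Answer: ued
xip
vqh
aptu
his
uudva
nbbl
eol
cxnr
rlyli
sheux
xdta
dlp
lmd
xgocd

Derivation:
Hunk 1: at line 2 remove [nlqm] add [vqh,aptu] -> 14 lines: ued xip vqh aptu his uudva nbbl eoxmz bifu zqkc xdta dlp lmd xgocd
Hunk 2: at line 6 remove [eoxmz,bifu,zqkc] add [eol,yopbq,sheux] -> 14 lines: ued xip vqh aptu his uudva nbbl eol yopbq sheux xdta dlp lmd xgocd
Hunk 3: at line 7 remove [yopbq] add [cxnr,rlyli] -> 15 lines: ued xip vqh aptu his uudva nbbl eol cxnr rlyli sheux xdta dlp lmd xgocd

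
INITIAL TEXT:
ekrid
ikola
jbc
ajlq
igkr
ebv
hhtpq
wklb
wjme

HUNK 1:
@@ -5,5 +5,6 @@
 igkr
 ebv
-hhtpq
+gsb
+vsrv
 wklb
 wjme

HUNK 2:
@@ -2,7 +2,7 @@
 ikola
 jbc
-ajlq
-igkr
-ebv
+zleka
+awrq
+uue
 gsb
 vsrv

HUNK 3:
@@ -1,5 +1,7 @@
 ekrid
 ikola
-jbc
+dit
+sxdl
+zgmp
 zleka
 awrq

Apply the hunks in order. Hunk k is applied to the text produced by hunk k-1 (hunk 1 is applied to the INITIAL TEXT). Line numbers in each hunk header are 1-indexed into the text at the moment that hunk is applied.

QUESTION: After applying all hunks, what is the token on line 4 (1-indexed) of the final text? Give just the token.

Answer: sxdl

Derivation:
Hunk 1: at line 5 remove [hhtpq] add [gsb,vsrv] -> 10 lines: ekrid ikola jbc ajlq igkr ebv gsb vsrv wklb wjme
Hunk 2: at line 2 remove [ajlq,igkr,ebv] add [zleka,awrq,uue] -> 10 lines: ekrid ikola jbc zleka awrq uue gsb vsrv wklb wjme
Hunk 3: at line 1 remove [jbc] add [dit,sxdl,zgmp] -> 12 lines: ekrid ikola dit sxdl zgmp zleka awrq uue gsb vsrv wklb wjme
Final line 4: sxdl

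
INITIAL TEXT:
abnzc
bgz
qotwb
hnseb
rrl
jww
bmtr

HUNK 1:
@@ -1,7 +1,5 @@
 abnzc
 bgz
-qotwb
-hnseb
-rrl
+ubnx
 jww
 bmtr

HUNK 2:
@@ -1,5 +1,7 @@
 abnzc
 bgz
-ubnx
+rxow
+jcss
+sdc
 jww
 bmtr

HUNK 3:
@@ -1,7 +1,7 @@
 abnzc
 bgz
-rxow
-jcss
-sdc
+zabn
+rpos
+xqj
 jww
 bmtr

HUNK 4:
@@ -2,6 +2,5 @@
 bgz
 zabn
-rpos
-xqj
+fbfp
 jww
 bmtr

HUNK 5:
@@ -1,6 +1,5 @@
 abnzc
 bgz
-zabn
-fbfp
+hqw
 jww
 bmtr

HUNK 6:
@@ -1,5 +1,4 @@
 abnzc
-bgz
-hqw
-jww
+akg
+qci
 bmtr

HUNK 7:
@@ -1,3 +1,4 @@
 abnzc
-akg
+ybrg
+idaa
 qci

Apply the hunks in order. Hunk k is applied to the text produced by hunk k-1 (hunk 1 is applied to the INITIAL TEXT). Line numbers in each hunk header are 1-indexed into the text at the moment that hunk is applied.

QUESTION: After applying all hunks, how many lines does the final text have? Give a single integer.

Hunk 1: at line 1 remove [qotwb,hnseb,rrl] add [ubnx] -> 5 lines: abnzc bgz ubnx jww bmtr
Hunk 2: at line 1 remove [ubnx] add [rxow,jcss,sdc] -> 7 lines: abnzc bgz rxow jcss sdc jww bmtr
Hunk 3: at line 1 remove [rxow,jcss,sdc] add [zabn,rpos,xqj] -> 7 lines: abnzc bgz zabn rpos xqj jww bmtr
Hunk 4: at line 2 remove [rpos,xqj] add [fbfp] -> 6 lines: abnzc bgz zabn fbfp jww bmtr
Hunk 5: at line 1 remove [zabn,fbfp] add [hqw] -> 5 lines: abnzc bgz hqw jww bmtr
Hunk 6: at line 1 remove [bgz,hqw,jww] add [akg,qci] -> 4 lines: abnzc akg qci bmtr
Hunk 7: at line 1 remove [akg] add [ybrg,idaa] -> 5 lines: abnzc ybrg idaa qci bmtr
Final line count: 5

Answer: 5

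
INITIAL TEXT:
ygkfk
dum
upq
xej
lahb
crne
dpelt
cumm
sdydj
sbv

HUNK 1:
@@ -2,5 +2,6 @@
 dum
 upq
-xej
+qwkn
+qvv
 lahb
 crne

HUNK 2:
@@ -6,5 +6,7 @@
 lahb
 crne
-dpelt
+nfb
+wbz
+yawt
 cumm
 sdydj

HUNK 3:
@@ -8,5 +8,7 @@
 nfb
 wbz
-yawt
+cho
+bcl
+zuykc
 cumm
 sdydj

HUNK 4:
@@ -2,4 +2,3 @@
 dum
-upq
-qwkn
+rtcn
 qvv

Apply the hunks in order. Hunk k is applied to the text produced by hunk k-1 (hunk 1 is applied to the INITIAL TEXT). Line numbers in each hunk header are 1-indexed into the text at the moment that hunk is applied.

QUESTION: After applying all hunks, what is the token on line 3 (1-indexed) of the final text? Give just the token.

Answer: rtcn

Derivation:
Hunk 1: at line 2 remove [xej] add [qwkn,qvv] -> 11 lines: ygkfk dum upq qwkn qvv lahb crne dpelt cumm sdydj sbv
Hunk 2: at line 6 remove [dpelt] add [nfb,wbz,yawt] -> 13 lines: ygkfk dum upq qwkn qvv lahb crne nfb wbz yawt cumm sdydj sbv
Hunk 3: at line 8 remove [yawt] add [cho,bcl,zuykc] -> 15 lines: ygkfk dum upq qwkn qvv lahb crne nfb wbz cho bcl zuykc cumm sdydj sbv
Hunk 4: at line 2 remove [upq,qwkn] add [rtcn] -> 14 lines: ygkfk dum rtcn qvv lahb crne nfb wbz cho bcl zuykc cumm sdydj sbv
Final line 3: rtcn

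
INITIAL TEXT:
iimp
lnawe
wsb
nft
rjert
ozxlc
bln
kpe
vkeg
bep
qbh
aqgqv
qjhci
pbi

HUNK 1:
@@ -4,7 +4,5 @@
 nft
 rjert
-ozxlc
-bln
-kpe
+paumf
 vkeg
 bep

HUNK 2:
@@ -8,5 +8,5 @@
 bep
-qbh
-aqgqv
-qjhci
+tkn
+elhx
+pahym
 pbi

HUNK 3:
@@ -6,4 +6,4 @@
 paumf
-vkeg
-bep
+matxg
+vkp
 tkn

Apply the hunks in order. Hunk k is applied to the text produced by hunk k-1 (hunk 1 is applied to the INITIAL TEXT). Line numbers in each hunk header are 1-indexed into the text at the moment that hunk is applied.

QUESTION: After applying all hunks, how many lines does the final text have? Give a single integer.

Answer: 12

Derivation:
Hunk 1: at line 4 remove [ozxlc,bln,kpe] add [paumf] -> 12 lines: iimp lnawe wsb nft rjert paumf vkeg bep qbh aqgqv qjhci pbi
Hunk 2: at line 8 remove [qbh,aqgqv,qjhci] add [tkn,elhx,pahym] -> 12 lines: iimp lnawe wsb nft rjert paumf vkeg bep tkn elhx pahym pbi
Hunk 3: at line 6 remove [vkeg,bep] add [matxg,vkp] -> 12 lines: iimp lnawe wsb nft rjert paumf matxg vkp tkn elhx pahym pbi
Final line count: 12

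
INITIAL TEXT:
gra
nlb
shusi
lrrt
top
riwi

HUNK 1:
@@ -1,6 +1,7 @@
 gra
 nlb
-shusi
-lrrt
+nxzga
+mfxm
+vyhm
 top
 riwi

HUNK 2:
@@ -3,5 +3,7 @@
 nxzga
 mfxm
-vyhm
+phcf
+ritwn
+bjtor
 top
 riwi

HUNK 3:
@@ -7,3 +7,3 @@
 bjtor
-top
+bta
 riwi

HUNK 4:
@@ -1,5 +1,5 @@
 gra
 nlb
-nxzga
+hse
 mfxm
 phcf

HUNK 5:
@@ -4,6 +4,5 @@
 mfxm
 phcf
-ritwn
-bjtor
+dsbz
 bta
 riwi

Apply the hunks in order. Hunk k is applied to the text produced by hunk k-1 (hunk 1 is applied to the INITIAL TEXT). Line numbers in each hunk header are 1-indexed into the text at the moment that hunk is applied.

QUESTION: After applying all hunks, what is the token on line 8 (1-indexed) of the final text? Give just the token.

Answer: riwi

Derivation:
Hunk 1: at line 1 remove [shusi,lrrt] add [nxzga,mfxm,vyhm] -> 7 lines: gra nlb nxzga mfxm vyhm top riwi
Hunk 2: at line 3 remove [vyhm] add [phcf,ritwn,bjtor] -> 9 lines: gra nlb nxzga mfxm phcf ritwn bjtor top riwi
Hunk 3: at line 7 remove [top] add [bta] -> 9 lines: gra nlb nxzga mfxm phcf ritwn bjtor bta riwi
Hunk 4: at line 1 remove [nxzga] add [hse] -> 9 lines: gra nlb hse mfxm phcf ritwn bjtor bta riwi
Hunk 5: at line 4 remove [ritwn,bjtor] add [dsbz] -> 8 lines: gra nlb hse mfxm phcf dsbz bta riwi
Final line 8: riwi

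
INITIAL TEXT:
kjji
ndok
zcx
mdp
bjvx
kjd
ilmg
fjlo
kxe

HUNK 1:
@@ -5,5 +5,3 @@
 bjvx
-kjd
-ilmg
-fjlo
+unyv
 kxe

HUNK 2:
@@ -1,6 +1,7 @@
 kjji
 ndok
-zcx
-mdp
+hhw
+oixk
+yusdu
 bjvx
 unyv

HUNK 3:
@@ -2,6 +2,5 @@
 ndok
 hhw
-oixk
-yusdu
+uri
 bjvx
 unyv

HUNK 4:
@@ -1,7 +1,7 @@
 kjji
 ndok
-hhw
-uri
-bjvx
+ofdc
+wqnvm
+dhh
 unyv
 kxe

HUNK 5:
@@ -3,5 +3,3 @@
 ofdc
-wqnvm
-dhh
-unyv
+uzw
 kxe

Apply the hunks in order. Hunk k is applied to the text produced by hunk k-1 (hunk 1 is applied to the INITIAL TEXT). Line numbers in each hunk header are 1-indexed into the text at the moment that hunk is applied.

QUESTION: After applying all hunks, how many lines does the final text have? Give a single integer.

Hunk 1: at line 5 remove [kjd,ilmg,fjlo] add [unyv] -> 7 lines: kjji ndok zcx mdp bjvx unyv kxe
Hunk 2: at line 1 remove [zcx,mdp] add [hhw,oixk,yusdu] -> 8 lines: kjji ndok hhw oixk yusdu bjvx unyv kxe
Hunk 3: at line 2 remove [oixk,yusdu] add [uri] -> 7 lines: kjji ndok hhw uri bjvx unyv kxe
Hunk 4: at line 1 remove [hhw,uri,bjvx] add [ofdc,wqnvm,dhh] -> 7 lines: kjji ndok ofdc wqnvm dhh unyv kxe
Hunk 5: at line 3 remove [wqnvm,dhh,unyv] add [uzw] -> 5 lines: kjji ndok ofdc uzw kxe
Final line count: 5

Answer: 5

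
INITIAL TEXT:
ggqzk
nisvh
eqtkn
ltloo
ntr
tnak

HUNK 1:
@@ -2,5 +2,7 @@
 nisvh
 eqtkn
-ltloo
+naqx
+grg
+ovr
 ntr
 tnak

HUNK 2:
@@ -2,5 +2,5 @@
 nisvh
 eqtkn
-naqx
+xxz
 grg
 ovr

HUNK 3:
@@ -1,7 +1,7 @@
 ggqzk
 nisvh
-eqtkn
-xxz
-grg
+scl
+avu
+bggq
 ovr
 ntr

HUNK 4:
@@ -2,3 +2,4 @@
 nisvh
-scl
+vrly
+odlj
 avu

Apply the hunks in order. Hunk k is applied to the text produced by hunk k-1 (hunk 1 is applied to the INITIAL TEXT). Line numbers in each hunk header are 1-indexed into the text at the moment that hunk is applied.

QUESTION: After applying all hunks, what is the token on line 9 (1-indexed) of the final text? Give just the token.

Hunk 1: at line 2 remove [ltloo] add [naqx,grg,ovr] -> 8 lines: ggqzk nisvh eqtkn naqx grg ovr ntr tnak
Hunk 2: at line 2 remove [naqx] add [xxz] -> 8 lines: ggqzk nisvh eqtkn xxz grg ovr ntr tnak
Hunk 3: at line 1 remove [eqtkn,xxz,grg] add [scl,avu,bggq] -> 8 lines: ggqzk nisvh scl avu bggq ovr ntr tnak
Hunk 4: at line 2 remove [scl] add [vrly,odlj] -> 9 lines: ggqzk nisvh vrly odlj avu bggq ovr ntr tnak
Final line 9: tnak

Answer: tnak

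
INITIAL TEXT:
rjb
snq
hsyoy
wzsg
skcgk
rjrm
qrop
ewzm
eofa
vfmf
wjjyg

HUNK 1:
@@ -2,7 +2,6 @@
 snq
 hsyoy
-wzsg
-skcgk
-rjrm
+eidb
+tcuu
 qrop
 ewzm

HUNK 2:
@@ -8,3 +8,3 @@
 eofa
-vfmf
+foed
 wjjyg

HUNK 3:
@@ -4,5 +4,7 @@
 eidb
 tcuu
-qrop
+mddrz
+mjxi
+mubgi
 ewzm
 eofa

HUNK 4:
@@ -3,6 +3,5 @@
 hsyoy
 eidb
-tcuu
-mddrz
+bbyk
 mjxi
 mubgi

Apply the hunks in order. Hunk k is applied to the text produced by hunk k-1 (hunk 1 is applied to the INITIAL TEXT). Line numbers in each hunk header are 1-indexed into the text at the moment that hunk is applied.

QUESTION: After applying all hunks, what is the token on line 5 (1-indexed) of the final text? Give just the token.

Answer: bbyk

Derivation:
Hunk 1: at line 2 remove [wzsg,skcgk,rjrm] add [eidb,tcuu] -> 10 lines: rjb snq hsyoy eidb tcuu qrop ewzm eofa vfmf wjjyg
Hunk 2: at line 8 remove [vfmf] add [foed] -> 10 lines: rjb snq hsyoy eidb tcuu qrop ewzm eofa foed wjjyg
Hunk 3: at line 4 remove [qrop] add [mddrz,mjxi,mubgi] -> 12 lines: rjb snq hsyoy eidb tcuu mddrz mjxi mubgi ewzm eofa foed wjjyg
Hunk 4: at line 3 remove [tcuu,mddrz] add [bbyk] -> 11 lines: rjb snq hsyoy eidb bbyk mjxi mubgi ewzm eofa foed wjjyg
Final line 5: bbyk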